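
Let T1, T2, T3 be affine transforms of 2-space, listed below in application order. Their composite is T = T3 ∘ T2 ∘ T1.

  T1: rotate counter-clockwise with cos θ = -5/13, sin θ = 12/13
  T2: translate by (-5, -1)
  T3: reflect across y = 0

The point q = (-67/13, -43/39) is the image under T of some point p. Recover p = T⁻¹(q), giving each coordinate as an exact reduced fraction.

T1 = [-5/13 -12/13 0; 12/13 -5/13 0; 0 0 1]
T2·T1 = [-5/13 -12/13 -5; 12/13 -5/13 -1; 0 0 1]
T3·…·T1 = [-5/13 -12/13 -5; -12/13 5/13 1; 0 0 1]
det M = -1; M⁻¹ = [-5/13 -12/13 -1; -12/13 5/13 -5; 0 0 1]
M⁻¹ · (-67/13, -43/39)ᵀ = (2, -2/3)ᵀ

p = (2, -2/3)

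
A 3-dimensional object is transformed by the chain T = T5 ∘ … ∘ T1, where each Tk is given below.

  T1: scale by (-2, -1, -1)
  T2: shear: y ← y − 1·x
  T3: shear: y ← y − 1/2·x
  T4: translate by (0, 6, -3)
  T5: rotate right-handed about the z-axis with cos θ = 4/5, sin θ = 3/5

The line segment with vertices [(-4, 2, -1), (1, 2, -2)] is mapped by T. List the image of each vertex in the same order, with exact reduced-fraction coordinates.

T1 scale by (-2, -1, -1): (-4, 2, -1) → (8, -2, 1); (1, 2, -2) → (-2, -2, 2)
T2 shear: y ← y − 1·x: (8, -2, 1) → (8, -10, 1); (-2, -2, 2) → (-2, 0, 2)
T3 shear: y ← y − 1/2·x: (8, -10, 1) → (8, -14, 1); (-2, 0, 2) → (-2, 1, 2)
T4 translate by (0, 6, -3): (8, -14, 1) → (8, -8, -2); (-2, 1, 2) → (-2, 7, -1)
T5 rotate right-handed about the z-axis with cos θ = 4/5, sin θ = 3/5: (8, -8, -2) → (56/5, -8/5, -2); (-2, 7, -1) → (-29/5, 22/5, -1)

image vertices: (56/5, -8/5, -2), (-29/5, 22/5, -1)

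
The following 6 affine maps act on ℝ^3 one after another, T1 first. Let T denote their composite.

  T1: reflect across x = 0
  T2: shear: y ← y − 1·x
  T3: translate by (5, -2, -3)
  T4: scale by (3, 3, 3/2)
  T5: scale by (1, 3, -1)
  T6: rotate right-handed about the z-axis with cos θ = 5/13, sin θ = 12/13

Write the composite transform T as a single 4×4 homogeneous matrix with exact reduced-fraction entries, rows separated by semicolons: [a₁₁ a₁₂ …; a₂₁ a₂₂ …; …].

T = [-123/13 -108/13 0 291/13; 9/13 45/13 0 90/13; 0 0 -3/2 9/2; 0 0 0 1]

T1 = [-1 0 0 0; 0 1 0 0; 0 0 1 0; 0 0 0 1]
T2·T1 = [-1 0 0 0; 1 1 0 0; 0 0 1 0; 0 0 0 1]
T3·…·T1 = [-1 0 0 5; 1 1 0 -2; 0 0 1 -3; 0 0 0 1]
T4·…·T1 = [-3 0 0 15; 3 3 0 -6; 0 0 3/2 -9/2; 0 0 0 1]
T5·…·T1 = [-3 0 0 15; 9 9 0 -18; 0 0 -3/2 9/2; 0 0 0 1]
T6·…·T1 = [-123/13 -108/13 0 291/13; 9/13 45/13 0 90/13; 0 0 -3/2 9/2; 0 0 0 1]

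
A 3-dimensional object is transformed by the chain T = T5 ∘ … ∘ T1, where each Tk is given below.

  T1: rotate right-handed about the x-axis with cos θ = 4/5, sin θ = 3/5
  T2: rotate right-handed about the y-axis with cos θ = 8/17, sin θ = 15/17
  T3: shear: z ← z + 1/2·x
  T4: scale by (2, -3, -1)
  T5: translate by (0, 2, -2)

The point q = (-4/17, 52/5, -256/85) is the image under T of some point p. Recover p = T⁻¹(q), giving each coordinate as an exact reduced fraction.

p = (-1, -2, 2)

T1 = [1 0 0 0; 0 4/5 -3/5 0; 0 3/5 4/5 0; 0 0 0 1]
T2·T1 = [8/17 9/17 12/17 0; 0 4/5 -3/5 0; -15/17 24/85 32/85 0; 0 0 0 1]
T3·…·T1 = [8/17 9/17 12/17 0; 0 4/5 -3/5 0; -11/17 93/170 62/85 0; 0 0 0 1]
T4·…·T1 = [16/17 18/17 24/17 0; 0 -12/5 9/5 0; 11/17 -93/170 -62/85 0; 0 0 0 1]
T5·…·T1 = [16/17 18/17 24/17 0; 0 -12/5 9/5 2; 11/17 -93/170 -62/85 -2; 0 0 0 1]
det M = 6; M⁻¹ = [31/68 0 15/17 30/17; 33/170 -4/15 -24/85 -8/255; 22/85 1/5 -32/85 -98/85; 0 0 0 1]
M⁻¹ · (-4/17, 52/5, -256/85)ᵀ = (-1, -2, 2)ᵀ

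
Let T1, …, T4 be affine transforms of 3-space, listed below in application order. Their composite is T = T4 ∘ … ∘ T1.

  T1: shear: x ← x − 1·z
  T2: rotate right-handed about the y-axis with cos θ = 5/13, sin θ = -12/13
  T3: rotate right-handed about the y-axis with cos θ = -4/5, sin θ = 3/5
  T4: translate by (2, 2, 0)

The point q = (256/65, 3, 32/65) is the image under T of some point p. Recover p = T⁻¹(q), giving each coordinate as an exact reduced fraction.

T1 = [1 0 -1 0; 0 1 0 0; 0 0 1 0; 0 0 0 1]
T2·T1 = [5/13 0 -17/13 0; 0 1 0 0; 12/13 0 -7/13 0; 0 0 0 1]
T3·…·T1 = [16/65 0 47/65 0; 0 1 0 0; -63/65 0 79/65 0; 0 0 0 1]
T4·…·T1 = [16/65 0 47/65 2; 0 1 0 2; -63/65 0 79/65 0; 0 0 0 1]
det M = 1; M⁻¹ = [79/65 0 -47/65 -158/65; 0 1 0 -2; 63/65 0 16/65 -126/65; 0 0 0 1]
M⁻¹ · (256/65, 3, 32/65)ᵀ = (2, 1, 2)ᵀ

p = (2, 1, 2)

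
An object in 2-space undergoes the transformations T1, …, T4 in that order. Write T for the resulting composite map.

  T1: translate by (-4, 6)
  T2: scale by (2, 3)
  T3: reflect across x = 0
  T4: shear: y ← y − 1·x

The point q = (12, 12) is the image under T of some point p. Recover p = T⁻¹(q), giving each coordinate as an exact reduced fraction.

p = (-2, 2)

T1 = [1 0 -4; 0 1 6; 0 0 1]
T2·T1 = [2 0 -8; 0 3 18; 0 0 1]
T3·…·T1 = [-2 0 8; 0 3 18; 0 0 1]
T4·…·T1 = [-2 0 8; 2 3 10; 0 0 1]
det M = -6; M⁻¹ = [-1/2 0 4; 1/3 1/3 -6; 0 0 1]
M⁻¹ · (12, 12)ᵀ = (-2, 2)ᵀ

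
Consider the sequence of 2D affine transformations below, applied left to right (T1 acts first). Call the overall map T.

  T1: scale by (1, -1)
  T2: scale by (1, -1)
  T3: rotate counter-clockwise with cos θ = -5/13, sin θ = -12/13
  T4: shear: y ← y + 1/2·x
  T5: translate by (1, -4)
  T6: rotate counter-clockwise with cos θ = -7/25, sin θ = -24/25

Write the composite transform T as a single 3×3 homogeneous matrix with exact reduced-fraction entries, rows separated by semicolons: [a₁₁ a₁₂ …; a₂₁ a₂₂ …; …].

T = [-313/325 -12/65 -103/25; 443/650 -59/65 4/25; 0 0 1]

T1 = [1 0 0; 0 -1 0; 0 0 1]
T2·T1 = [1 0 0; 0 1 0; 0 0 1]
T3·…·T1 = [-5/13 12/13 0; -12/13 -5/13 0; 0 0 1]
T4·…·T1 = [-5/13 12/13 0; -29/26 1/13 0; 0 0 1]
T5·…·T1 = [-5/13 12/13 1; -29/26 1/13 -4; 0 0 1]
T6·…·T1 = [-313/325 -12/65 -103/25; 443/650 -59/65 4/25; 0 0 1]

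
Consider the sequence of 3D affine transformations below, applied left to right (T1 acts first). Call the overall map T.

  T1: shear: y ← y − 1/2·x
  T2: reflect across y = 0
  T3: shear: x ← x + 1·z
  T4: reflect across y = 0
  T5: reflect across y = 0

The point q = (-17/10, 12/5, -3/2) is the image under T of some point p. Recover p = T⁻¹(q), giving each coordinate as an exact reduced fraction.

T1 = [1 0 0 0; -1/2 1 0 0; 0 0 1 0; 0 0 0 1]
T2·T1 = [1 0 0 0; 1/2 -1 0 0; 0 0 1 0; 0 0 0 1]
T3·…·T1 = [1 0 1 0; 1/2 -1 0 0; 0 0 1 0; 0 0 0 1]
T4·…·T1 = [1 0 1 0; -1/2 1 0 0; 0 0 1 0; 0 0 0 1]
T5·…·T1 = [1 0 1 0; 1/2 -1 0 0; 0 0 1 0; 0 0 0 1]
det M = -1; M⁻¹ = [1 0 -1 0; 1/2 -1 -1/2 0; 0 0 1 0; 0 0 0 1]
M⁻¹ · (-17/10, 12/5, -3/2)ᵀ = (-1/5, -5/2, -3/2)ᵀ

p = (-1/5, -5/2, -3/2)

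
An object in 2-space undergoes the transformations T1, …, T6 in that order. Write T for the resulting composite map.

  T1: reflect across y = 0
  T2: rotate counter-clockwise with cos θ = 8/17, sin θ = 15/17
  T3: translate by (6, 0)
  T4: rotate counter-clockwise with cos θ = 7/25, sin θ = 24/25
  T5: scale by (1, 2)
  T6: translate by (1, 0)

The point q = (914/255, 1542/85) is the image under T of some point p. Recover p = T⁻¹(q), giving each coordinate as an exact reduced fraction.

p = (5/3, 3)

T1 = [1 0 0; 0 -1 0; 0 0 1]
T2·T1 = [8/17 15/17 0; 15/17 -8/17 0; 0 0 1]
T3·…·T1 = [8/17 15/17 6; 15/17 -8/17 0; 0 0 1]
T4·…·T1 = [-304/425 297/425 42/25; 297/425 304/425 144/25; 0 0 1]
T5·…·T1 = [-304/425 297/425 42/25; 594/425 608/425 288/25; 0 0 1]
T6·…·T1 = [-304/425 297/425 67/25; 594/425 608/425 288/25; 0 0 1]
det M = -2; M⁻¹ = [-304/425 297/850 -896/425; 297/425 152/425 -2547/425; 0 0 1]
M⁻¹ · (914/255, 1542/85)ᵀ = (5/3, 3)ᵀ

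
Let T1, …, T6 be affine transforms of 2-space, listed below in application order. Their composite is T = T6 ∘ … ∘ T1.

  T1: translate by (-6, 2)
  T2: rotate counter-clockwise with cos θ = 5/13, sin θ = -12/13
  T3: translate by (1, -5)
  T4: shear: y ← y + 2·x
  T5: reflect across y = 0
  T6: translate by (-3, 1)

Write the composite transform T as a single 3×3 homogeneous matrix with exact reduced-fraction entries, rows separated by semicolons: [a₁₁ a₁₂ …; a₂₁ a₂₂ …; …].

T = [5/13 12/13 -32/13; 2/13 -29/13 -18/13; 0 0 1]

T1 = [1 0 -6; 0 1 2; 0 0 1]
T2·T1 = [5/13 12/13 -6/13; -12/13 5/13 82/13; 0 0 1]
T3·…·T1 = [5/13 12/13 7/13; -12/13 5/13 17/13; 0 0 1]
T4·…·T1 = [5/13 12/13 7/13; -2/13 29/13 31/13; 0 0 1]
T5·…·T1 = [5/13 12/13 7/13; 2/13 -29/13 -31/13; 0 0 1]
T6·…·T1 = [5/13 12/13 -32/13; 2/13 -29/13 -18/13; 0 0 1]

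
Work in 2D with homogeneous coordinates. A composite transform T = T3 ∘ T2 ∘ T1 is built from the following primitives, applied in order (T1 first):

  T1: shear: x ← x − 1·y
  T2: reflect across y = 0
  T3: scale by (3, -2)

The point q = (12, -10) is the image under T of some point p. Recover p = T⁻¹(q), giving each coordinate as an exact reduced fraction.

p = (-1, -5)

T1 = [1 -1 0; 0 1 0; 0 0 1]
T2·T1 = [1 -1 0; 0 -1 0; 0 0 1]
T3·…·T1 = [3 -3 0; 0 2 0; 0 0 1]
det M = 6; M⁻¹ = [1/3 1/2 0; 0 1/2 0; 0 0 1]
M⁻¹ · (12, -10)ᵀ = (-1, -5)ᵀ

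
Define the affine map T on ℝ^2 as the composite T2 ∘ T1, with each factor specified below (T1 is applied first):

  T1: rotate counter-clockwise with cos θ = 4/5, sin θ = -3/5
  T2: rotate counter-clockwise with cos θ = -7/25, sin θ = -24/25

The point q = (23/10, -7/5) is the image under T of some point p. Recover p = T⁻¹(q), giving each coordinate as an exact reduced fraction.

T1 = [4/5 3/5 0; -3/5 4/5 0; 0 0 1]
T2·T1 = [-4/5 3/5 0; -3/5 -4/5 0; 0 0 1]
det M = 1; M⁻¹ = [-4/5 -3/5 0; 3/5 -4/5 0; 0 0 1]
M⁻¹ · (23/10, -7/5)ᵀ = (-1, 5/2)ᵀ

p = (-1, 5/2)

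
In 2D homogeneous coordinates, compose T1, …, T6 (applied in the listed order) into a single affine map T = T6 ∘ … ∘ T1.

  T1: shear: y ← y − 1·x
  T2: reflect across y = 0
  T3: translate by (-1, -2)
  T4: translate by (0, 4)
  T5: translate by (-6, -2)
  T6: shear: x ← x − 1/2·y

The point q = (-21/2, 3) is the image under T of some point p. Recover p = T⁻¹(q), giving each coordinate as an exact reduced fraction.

T1 = [1 0 0; -1 1 0; 0 0 1]
T2·T1 = [1 0 0; 1 -1 0; 0 0 1]
T3·…·T1 = [1 0 -1; 1 -1 -2; 0 0 1]
T4·…·T1 = [1 0 -1; 1 -1 2; 0 0 1]
T5·…·T1 = [1 0 -7; 1 -1 0; 0 0 1]
T6·…·T1 = [1/2 1/2 -7; 1 -1 0; 0 0 1]
det M = -1; M⁻¹ = [1 1/2 7; 1 -1/2 7; 0 0 1]
M⁻¹ · (-21/2, 3)ᵀ = (-2, -5)ᵀ

p = (-2, -5)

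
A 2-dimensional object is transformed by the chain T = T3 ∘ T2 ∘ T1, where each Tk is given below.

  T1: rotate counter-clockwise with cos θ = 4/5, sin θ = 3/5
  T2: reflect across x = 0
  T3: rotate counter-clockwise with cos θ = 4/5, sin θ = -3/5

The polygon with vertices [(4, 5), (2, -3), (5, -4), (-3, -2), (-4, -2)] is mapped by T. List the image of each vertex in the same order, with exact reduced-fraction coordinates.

image vertices: (92/25, 131/25), (-86/25, 27/25), (-131/25, 92/25), (-27/25, -86/25), (-4/5, -22/5)

T1 rotate counter-clockwise with cos θ = 4/5, sin θ = 3/5: (4, 5) → (1/5, 32/5); (2, -3) → (17/5, -6/5); (5, -4) → (32/5, -1/5); (-3, -2) → (-6/5, -17/5); (-4, -2) → (-2, -4)
T2 reflect across x = 0: (1/5, 32/5) → (-1/5, 32/5); (17/5, -6/5) → (-17/5, -6/5); (32/5, -1/5) → (-32/5, -1/5); (-6/5, -17/5) → (6/5, -17/5); (-2, -4) → (2, -4)
T3 rotate counter-clockwise with cos θ = 4/5, sin θ = -3/5: (-1/5, 32/5) → (92/25, 131/25); (-17/5, -6/5) → (-86/25, 27/25); (-32/5, -1/5) → (-131/25, 92/25); (6/5, -17/5) → (-27/25, -86/25); (2, -4) → (-4/5, -22/5)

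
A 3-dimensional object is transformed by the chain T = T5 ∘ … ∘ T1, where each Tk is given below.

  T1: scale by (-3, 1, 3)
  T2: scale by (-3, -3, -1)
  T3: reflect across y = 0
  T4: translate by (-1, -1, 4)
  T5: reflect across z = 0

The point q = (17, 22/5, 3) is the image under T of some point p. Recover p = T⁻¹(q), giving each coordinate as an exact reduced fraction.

T1 = [-3 0 0 0; 0 1 0 0; 0 0 3 0; 0 0 0 1]
T2·T1 = [9 0 0 0; 0 -3 0 0; 0 0 -3 0; 0 0 0 1]
T3·…·T1 = [9 0 0 0; 0 3 0 0; 0 0 -3 0; 0 0 0 1]
T4·…·T1 = [9 0 0 -1; 0 3 0 -1; 0 0 -3 4; 0 0 0 1]
T5·…·T1 = [9 0 0 -1; 0 3 0 -1; 0 0 3 -4; 0 0 0 1]
det M = 81; M⁻¹ = [1/9 0 0 1/9; 0 1/3 0 1/3; 0 0 1/3 4/3; 0 0 0 1]
M⁻¹ · (17, 22/5, 3)ᵀ = (2, 9/5, 7/3)ᵀ

p = (2, 9/5, 7/3)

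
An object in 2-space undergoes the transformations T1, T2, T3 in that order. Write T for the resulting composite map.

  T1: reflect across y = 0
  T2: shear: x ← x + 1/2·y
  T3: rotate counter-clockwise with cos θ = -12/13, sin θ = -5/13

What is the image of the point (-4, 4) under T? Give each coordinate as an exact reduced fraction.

T(p) = (4, 6)

T1 reflect across y = 0: (-4, 4) → (-4, -4)
T2 shear: x ← x + 1/2·y: (-4, -4) → (-6, -4)
T3 rotate counter-clockwise with cos θ = -12/13, sin θ = -5/13: (-6, -4) → (4, 6)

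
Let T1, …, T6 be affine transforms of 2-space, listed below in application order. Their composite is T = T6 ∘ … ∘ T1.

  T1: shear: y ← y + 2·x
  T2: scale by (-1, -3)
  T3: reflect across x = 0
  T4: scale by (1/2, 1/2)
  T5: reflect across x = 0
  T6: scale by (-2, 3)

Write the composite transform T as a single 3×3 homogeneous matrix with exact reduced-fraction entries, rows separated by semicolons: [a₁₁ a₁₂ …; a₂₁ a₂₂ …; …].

T = [1 0 0; -9 -9/2 0; 0 0 1]

T1 = [1 0 0; 2 1 0; 0 0 1]
T2·T1 = [-1 0 0; -6 -3 0; 0 0 1]
T3·…·T1 = [1 0 0; -6 -3 0; 0 0 1]
T4·…·T1 = [1/2 0 0; -3 -3/2 0; 0 0 1]
T5·…·T1 = [-1/2 0 0; -3 -3/2 0; 0 0 1]
T6·…·T1 = [1 0 0; -9 -9/2 0; 0 0 1]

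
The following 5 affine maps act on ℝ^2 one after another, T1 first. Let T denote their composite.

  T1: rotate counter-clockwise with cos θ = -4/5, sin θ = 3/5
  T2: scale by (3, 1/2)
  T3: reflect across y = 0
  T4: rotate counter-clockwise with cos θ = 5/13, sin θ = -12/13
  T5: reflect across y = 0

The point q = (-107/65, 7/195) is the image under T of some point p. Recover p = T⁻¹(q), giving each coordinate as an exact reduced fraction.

p = (2, -7/3)

T1 = [-4/5 -3/5 0; 3/5 -4/5 0; 0 0 1]
T2·T1 = [-12/5 -9/5 0; 3/10 -2/5 0; 0 0 1]
T3·…·T1 = [-12/5 -9/5 0; -3/10 2/5 0; 0 0 1]
T4·…·T1 = [-6/5 -21/65 0; 21/10 118/65 0; 0 0 1]
T5·…·T1 = [-6/5 -21/65 0; -21/10 -118/65 0; 0 0 1]
det M = 3/2; M⁻¹ = [-236/195 14/65 0; 7/5 -4/5 0; 0 0 1]
M⁻¹ · (-107/65, 7/195)ᵀ = (2, -7/3)ᵀ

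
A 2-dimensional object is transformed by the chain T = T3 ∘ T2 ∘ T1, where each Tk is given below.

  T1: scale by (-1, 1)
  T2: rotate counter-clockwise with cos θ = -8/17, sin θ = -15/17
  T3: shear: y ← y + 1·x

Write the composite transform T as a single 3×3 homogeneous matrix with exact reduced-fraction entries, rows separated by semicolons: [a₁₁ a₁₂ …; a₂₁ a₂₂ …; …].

T = [8/17 15/17 0; 23/17 7/17 0; 0 0 1]

T1 = [-1 0 0; 0 1 0; 0 0 1]
T2·T1 = [8/17 15/17 0; 15/17 -8/17 0; 0 0 1]
T3·…·T1 = [8/17 15/17 0; 23/17 7/17 0; 0 0 1]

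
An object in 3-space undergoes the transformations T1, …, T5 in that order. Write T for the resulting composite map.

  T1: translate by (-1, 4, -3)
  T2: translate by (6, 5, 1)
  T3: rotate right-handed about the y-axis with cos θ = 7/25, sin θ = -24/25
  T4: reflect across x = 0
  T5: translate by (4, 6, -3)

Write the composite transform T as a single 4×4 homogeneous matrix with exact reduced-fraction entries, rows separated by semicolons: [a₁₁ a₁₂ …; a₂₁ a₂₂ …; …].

T = [-7/25 0 24/25 17/25; 0 1 0 15; 24/25 0 7/25 31/25; 0 0 0 1]

T1 = [1 0 0 -1; 0 1 0 4; 0 0 1 -3; 0 0 0 1]
T2·T1 = [1 0 0 5; 0 1 0 9; 0 0 1 -2; 0 0 0 1]
T3·…·T1 = [7/25 0 -24/25 83/25; 0 1 0 9; 24/25 0 7/25 106/25; 0 0 0 1]
T4·…·T1 = [-7/25 0 24/25 -83/25; 0 1 0 9; 24/25 0 7/25 106/25; 0 0 0 1]
T5·…·T1 = [-7/25 0 24/25 17/25; 0 1 0 15; 24/25 0 7/25 31/25; 0 0 0 1]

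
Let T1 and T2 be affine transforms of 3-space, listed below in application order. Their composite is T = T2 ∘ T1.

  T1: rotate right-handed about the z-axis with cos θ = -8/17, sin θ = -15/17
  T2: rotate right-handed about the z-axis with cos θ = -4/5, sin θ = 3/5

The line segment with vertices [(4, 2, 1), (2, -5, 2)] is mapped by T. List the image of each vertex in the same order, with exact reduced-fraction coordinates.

T1 rotate right-handed about the z-axis with cos θ = -8/17, sin θ = -15/17: (4, 2, 1) → (-2/17, -76/17, 1); (2, -5, 2) → (-91/17, 10/17, 2)
T2 rotate right-handed about the z-axis with cos θ = -4/5, sin θ = 3/5: (-2/17, -76/17, 1) → (236/85, 298/85, 1); (-91/17, 10/17, 2) → (334/85, -313/85, 2)

image vertices: (236/85, 298/85, 1), (334/85, -313/85, 2)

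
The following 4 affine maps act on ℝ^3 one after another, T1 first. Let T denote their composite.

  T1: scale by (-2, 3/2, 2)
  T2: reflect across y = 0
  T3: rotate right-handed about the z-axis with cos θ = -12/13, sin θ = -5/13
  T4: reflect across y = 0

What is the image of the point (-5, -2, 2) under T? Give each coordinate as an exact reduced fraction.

T1 scale by (-2, 3/2, 2): (-5, -2, 2) → (10, -3, 4)
T2 reflect across y = 0: (10, -3, 4) → (10, 3, 4)
T3 rotate right-handed about the z-axis with cos θ = -12/13, sin θ = -5/13: (10, 3, 4) → (-105/13, -86/13, 4)
T4 reflect across y = 0: (-105/13, -86/13, 4) → (-105/13, 86/13, 4)

T(p) = (-105/13, 86/13, 4)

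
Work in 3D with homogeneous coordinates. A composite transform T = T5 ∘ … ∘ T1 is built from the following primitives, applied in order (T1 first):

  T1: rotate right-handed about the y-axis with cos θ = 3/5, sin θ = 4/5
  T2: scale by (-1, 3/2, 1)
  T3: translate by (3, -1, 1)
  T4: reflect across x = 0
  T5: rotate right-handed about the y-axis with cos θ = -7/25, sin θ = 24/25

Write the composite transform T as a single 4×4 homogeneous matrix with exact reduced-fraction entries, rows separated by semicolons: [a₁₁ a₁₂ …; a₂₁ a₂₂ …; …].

T = [-117/125 0 44/125 9/5; 0 3/2 0 -1; -44/125 0 -117/125 13/5; 0 0 0 1]

T1 = [3/5 0 4/5 0; 0 1 0 0; -4/5 0 3/5 0; 0 0 0 1]
T2·T1 = [-3/5 0 -4/5 0; 0 3/2 0 0; -4/5 0 3/5 0; 0 0 0 1]
T3·…·T1 = [-3/5 0 -4/5 3; 0 3/2 0 -1; -4/5 0 3/5 1; 0 0 0 1]
T4·…·T1 = [3/5 0 4/5 -3; 0 3/2 0 -1; -4/5 0 3/5 1; 0 0 0 1]
T5·…·T1 = [-117/125 0 44/125 9/5; 0 3/2 0 -1; -44/125 0 -117/125 13/5; 0 0 0 1]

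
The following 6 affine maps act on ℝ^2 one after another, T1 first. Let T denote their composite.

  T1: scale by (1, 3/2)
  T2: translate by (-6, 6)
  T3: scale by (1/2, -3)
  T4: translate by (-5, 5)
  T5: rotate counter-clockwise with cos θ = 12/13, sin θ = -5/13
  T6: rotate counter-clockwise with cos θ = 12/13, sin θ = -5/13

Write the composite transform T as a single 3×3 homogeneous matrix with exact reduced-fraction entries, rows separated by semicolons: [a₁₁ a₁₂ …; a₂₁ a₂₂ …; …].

T = [119/338 -540/169 -2512/169; -60/169 -1071/338 -587/169; 0 0 1]

T1 = [1 0 0; 0 3/2 0; 0 0 1]
T2·T1 = [1 0 -6; 0 3/2 6; 0 0 1]
T3·…·T1 = [1/2 0 -3; 0 -9/2 -18; 0 0 1]
T4·…·T1 = [1/2 0 -8; 0 -9/2 -13; 0 0 1]
T5·…·T1 = [6/13 -45/26 -161/13; -5/26 -54/13 -116/13; 0 0 1]
T6·…·T1 = [119/338 -540/169 -2512/169; -60/169 -1071/338 -587/169; 0 0 1]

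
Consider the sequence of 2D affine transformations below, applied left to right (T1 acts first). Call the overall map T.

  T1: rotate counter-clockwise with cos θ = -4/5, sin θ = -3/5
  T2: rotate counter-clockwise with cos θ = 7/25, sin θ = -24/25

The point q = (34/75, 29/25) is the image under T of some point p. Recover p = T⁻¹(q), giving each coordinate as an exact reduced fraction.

p = (1/3, -6/5)

T1 = [-4/5 3/5 0; -3/5 -4/5 0; 0 0 1]
T2·T1 = [-4/5 -3/5 0; 3/5 -4/5 0; 0 0 1]
det M = 1; M⁻¹ = [-4/5 3/5 0; -3/5 -4/5 0; 0 0 1]
M⁻¹ · (34/75, 29/25)ᵀ = (1/3, -6/5)ᵀ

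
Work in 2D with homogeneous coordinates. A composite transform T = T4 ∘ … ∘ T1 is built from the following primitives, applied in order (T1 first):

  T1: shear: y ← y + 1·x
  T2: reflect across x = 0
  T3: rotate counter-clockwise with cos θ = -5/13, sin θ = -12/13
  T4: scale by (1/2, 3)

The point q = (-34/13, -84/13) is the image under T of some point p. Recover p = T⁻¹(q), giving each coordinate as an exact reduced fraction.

T1 = [1 0 0; 1 1 0; 0 0 1]
T2·T1 = [-1 0 0; 1 1 0; 0 0 1]
T3·…·T1 = [17/13 12/13 0; 7/13 -5/13 0; 0 0 1]
T4·…·T1 = [17/26 6/13 0; 21/13 -15/13 0; 0 0 1]
det M = -3/2; M⁻¹ = [10/13 4/13 0; 14/13 -17/39 0; 0 0 1]
M⁻¹ · (-34/13, -84/13)ᵀ = (-4, 0)ᵀ

p = (-4, 0)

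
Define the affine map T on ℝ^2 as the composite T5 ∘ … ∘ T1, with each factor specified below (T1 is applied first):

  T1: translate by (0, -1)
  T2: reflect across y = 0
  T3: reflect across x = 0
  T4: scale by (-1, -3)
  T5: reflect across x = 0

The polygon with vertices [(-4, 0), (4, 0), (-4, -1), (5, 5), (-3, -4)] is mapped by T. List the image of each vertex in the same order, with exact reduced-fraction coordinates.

T1 translate by (0, -1): (-4, 0) → (-4, -1); (4, 0) → (4, -1); (-4, -1) → (-4, -2); (5, 5) → (5, 4); (-3, -4) → (-3, -5)
T2 reflect across y = 0: (-4, -1) → (-4, 1); (4, -1) → (4, 1); (-4, -2) → (-4, 2); (5, 4) → (5, -4); (-3, -5) → (-3, 5)
T3 reflect across x = 0: (-4, 1) → (4, 1); (4, 1) → (-4, 1); (-4, 2) → (4, 2); (5, -4) → (-5, -4); (-3, 5) → (3, 5)
T4 scale by (-1, -3): (4, 1) → (-4, -3); (-4, 1) → (4, -3); (4, 2) → (-4, -6); (-5, -4) → (5, 12); (3, 5) → (-3, -15)
T5 reflect across x = 0: (-4, -3) → (4, -3); (4, -3) → (-4, -3); (-4, -6) → (4, -6); (5, 12) → (-5, 12); (-3, -15) → (3, -15)

image vertices: (4, -3), (-4, -3), (4, -6), (-5, 12), (3, -15)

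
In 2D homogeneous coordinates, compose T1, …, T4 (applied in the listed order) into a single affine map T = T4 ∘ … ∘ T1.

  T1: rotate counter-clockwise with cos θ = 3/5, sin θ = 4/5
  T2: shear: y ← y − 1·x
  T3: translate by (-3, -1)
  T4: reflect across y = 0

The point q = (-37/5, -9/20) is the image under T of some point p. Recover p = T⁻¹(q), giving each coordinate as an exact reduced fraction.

p = (-5, 7/4)

T1 = [3/5 -4/5 0; 4/5 3/5 0; 0 0 1]
T2·T1 = [3/5 -4/5 0; 1/5 7/5 0; 0 0 1]
T3·…·T1 = [3/5 -4/5 -3; 1/5 7/5 -1; 0 0 1]
T4·…·T1 = [3/5 -4/5 -3; -1/5 -7/5 1; 0 0 1]
det M = -1; M⁻¹ = [7/5 -4/5 5; -1/5 -3/5 0; 0 0 1]
M⁻¹ · (-37/5, -9/20)ᵀ = (-5, 7/4)ᵀ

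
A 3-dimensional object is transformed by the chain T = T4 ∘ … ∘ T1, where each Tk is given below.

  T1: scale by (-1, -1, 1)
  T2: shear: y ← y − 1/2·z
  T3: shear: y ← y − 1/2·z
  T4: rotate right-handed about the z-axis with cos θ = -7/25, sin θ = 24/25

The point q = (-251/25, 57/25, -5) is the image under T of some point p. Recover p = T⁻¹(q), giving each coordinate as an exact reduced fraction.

T1 = [-1 0 0 0; 0 -1 0 0; 0 0 1 0; 0 0 0 1]
T2·T1 = [-1 0 0 0; 0 -1 -1/2 0; 0 0 1 0; 0 0 0 1]
T3·…·T1 = [-1 0 0 0; 0 -1 -1 0; 0 0 1 0; 0 0 0 1]
T4·…·T1 = [7/25 24/25 24/25 0; -24/25 7/25 7/25 0; 0 0 1 0; 0 0 0 1]
det M = 1; M⁻¹ = [7/25 -24/25 0 0; 24/25 7/25 -1 0; 0 0 1 0; 0 0 0 1]
M⁻¹ · (-251/25, 57/25, -5)ᵀ = (-5, -4, -5)ᵀ

p = (-5, -4, -5)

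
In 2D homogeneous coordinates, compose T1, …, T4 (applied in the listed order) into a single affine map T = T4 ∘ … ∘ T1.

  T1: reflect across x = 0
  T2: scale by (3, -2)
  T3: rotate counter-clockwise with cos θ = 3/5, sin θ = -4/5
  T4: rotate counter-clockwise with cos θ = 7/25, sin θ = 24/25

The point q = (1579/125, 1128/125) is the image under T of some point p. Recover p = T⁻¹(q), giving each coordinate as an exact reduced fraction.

T1 = [-1 0 0; 0 1 0; 0 0 1]
T2·T1 = [-3 0 0; 0 -2 0; 0 0 1]
T3·…·T1 = [-9/5 -8/5 0; 12/5 -6/5 0; 0 0 1]
T4·…·T1 = [-351/125 88/125 0; -132/125 -234/125 0; 0 0 1]
det M = 6; M⁻¹ = [-39/125 -44/375 0; 22/125 -117/250 0; 0 0 1]
M⁻¹ · (1579/125, 1128/125)ᵀ = (-5, -2)ᵀ

p = (-5, -2)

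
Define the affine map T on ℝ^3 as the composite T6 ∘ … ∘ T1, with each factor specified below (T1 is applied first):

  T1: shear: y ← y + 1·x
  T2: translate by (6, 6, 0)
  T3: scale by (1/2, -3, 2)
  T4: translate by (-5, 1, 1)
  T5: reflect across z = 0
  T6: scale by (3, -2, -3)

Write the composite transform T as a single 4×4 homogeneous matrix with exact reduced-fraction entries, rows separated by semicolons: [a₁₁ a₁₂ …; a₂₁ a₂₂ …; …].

T1 = [1 0 0 0; 1 1 0 0; 0 0 1 0; 0 0 0 1]
T2·T1 = [1 0 0 6; 1 1 0 6; 0 0 1 0; 0 0 0 1]
T3·…·T1 = [1/2 0 0 3; -3 -3 0 -18; 0 0 2 0; 0 0 0 1]
T4·…·T1 = [1/2 0 0 -2; -3 -3 0 -17; 0 0 2 1; 0 0 0 1]
T5·…·T1 = [1/2 0 0 -2; -3 -3 0 -17; 0 0 -2 -1; 0 0 0 1]
T6·…·T1 = [3/2 0 0 -6; 6 6 0 34; 0 0 6 3; 0 0 0 1]

T = [3/2 0 0 -6; 6 6 0 34; 0 0 6 3; 0 0 0 1]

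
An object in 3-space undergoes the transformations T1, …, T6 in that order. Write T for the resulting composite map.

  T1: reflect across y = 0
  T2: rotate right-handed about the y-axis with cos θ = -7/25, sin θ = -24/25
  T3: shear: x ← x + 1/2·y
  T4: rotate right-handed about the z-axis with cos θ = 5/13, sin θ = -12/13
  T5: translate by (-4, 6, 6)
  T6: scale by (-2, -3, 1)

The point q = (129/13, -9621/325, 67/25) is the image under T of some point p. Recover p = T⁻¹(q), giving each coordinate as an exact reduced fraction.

T1 = [1 0 0 0; 0 -1 0 0; 0 0 1 0; 0 0 0 1]
T2·T1 = [-7/25 0 -24/25 0; 0 -1 0 0; 24/25 0 -7/25 0; 0 0 0 1]
T3·…·T1 = [-7/25 -1/2 -24/25 0; 0 -1 0 0; 24/25 0 -7/25 0; 0 0 0 1]
T4·…·T1 = [-7/65 -29/26 -24/65 0; 84/325 1/13 288/325 0; 24/25 0 -7/25 0; 0 0 0 1]
T5·…·T1 = [-7/65 -29/26 -24/65 -4; 84/325 1/13 288/325 6; 24/25 0 -7/25 6; 0 0 0 1]
T6·…·T1 = [14/65 29/13 48/65 8; -252/325 -3/13 -864/325 -18; 24/25 0 -7/25 6; 0 0 0 1]
det M = -6; M⁻¹ = [-7/650 -203/1950 24/25 -2453/325; 6/13 5/39 0 -18/13; -12/325 -116/325 -7/25 -1446/325; 0 0 0 1]
M⁻¹ · (129/13, -9621/325, 67/25)ᵀ = (-2, -3/5, 5)ᵀ

p = (-2, -3/5, 5)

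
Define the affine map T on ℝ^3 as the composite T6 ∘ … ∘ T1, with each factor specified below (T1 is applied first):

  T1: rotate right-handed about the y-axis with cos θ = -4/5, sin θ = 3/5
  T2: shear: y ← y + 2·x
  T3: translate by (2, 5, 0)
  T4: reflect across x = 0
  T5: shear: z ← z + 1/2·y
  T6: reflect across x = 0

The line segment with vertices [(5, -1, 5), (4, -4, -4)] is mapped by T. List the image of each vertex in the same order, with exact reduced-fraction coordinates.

image vertices: (1, 2, -6), (-18/5, -51/5, -43/10)

T1 rotate right-handed about the y-axis with cos θ = -4/5, sin θ = 3/5: (5, -1, 5) → (-1, -1, -7); (4, -4, -4) → (-28/5, -4, 4/5)
T2 shear: y ← y + 2·x: (-1, -1, -7) → (-1, -3, -7); (-28/5, -4, 4/5) → (-28/5, -76/5, 4/5)
T3 translate by (2, 5, 0): (-1, -3, -7) → (1, 2, -7); (-28/5, -76/5, 4/5) → (-18/5, -51/5, 4/5)
T4 reflect across x = 0: (1, 2, -7) → (-1, 2, -7); (-18/5, -51/5, 4/5) → (18/5, -51/5, 4/5)
T5 shear: z ← z + 1/2·y: (-1, 2, -7) → (-1, 2, -6); (18/5, -51/5, 4/5) → (18/5, -51/5, -43/10)
T6 reflect across x = 0: (-1, 2, -6) → (1, 2, -6); (18/5, -51/5, -43/10) → (-18/5, -51/5, -43/10)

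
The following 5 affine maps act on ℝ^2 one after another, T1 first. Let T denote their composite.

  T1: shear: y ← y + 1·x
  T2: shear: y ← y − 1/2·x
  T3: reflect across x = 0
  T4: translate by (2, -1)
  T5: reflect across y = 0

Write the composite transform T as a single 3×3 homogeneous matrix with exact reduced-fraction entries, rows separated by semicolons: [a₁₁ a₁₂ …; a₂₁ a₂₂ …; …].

T1 = [1 0 0; 1 1 0; 0 0 1]
T2·T1 = [1 0 0; 1/2 1 0; 0 0 1]
T3·…·T1 = [-1 0 0; 1/2 1 0; 0 0 1]
T4·…·T1 = [-1 0 2; 1/2 1 -1; 0 0 1]
T5·…·T1 = [-1 0 2; -1/2 -1 1; 0 0 1]

T = [-1 0 2; -1/2 -1 1; 0 0 1]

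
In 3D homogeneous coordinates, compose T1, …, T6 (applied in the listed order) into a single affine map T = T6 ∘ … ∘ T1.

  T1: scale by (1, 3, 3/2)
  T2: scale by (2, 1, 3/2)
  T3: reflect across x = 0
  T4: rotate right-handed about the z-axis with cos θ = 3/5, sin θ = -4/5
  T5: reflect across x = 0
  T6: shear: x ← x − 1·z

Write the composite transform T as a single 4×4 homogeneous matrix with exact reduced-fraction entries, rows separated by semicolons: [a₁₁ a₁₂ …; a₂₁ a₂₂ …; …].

T1 = [1 0 0 0; 0 3 0 0; 0 0 3/2 0; 0 0 0 1]
T2·T1 = [2 0 0 0; 0 3 0 0; 0 0 9/4 0; 0 0 0 1]
T3·…·T1 = [-2 0 0 0; 0 3 0 0; 0 0 9/4 0; 0 0 0 1]
T4·…·T1 = [-6/5 12/5 0 0; 8/5 9/5 0 0; 0 0 9/4 0; 0 0 0 1]
T5·…·T1 = [6/5 -12/5 0 0; 8/5 9/5 0 0; 0 0 9/4 0; 0 0 0 1]
T6·…·T1 = [6/5 -12/5 -9/4 0; 8/5 9/5 0 0; 0 0 9/4 0; 0 0 0 1]

T = [6/5 -12/5 -9/4 0; 8/5 9/5 0 0; 0 0 9/4 0; 0 0 0 1]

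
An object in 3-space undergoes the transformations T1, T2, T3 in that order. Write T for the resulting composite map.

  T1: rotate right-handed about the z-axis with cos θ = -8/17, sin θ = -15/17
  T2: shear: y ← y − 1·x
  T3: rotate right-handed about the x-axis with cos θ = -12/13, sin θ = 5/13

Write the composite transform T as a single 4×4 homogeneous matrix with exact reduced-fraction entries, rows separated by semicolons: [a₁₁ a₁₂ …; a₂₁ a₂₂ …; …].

T = [-8/17 15/17 0 0; 84/221 276/221 -5/13 0; -35/221 -115/221 -12/13 0; 0 0 0 1]

T1 = [-8/17 15/17 0 0; -15/17 -8/17 0 0; 0 0 1 0; 0 0 0 1]
T2·T1 = [-8/17 15/17 0 0; -7/17 -23/17 0 0; 0 0 1 0; 0 0 0 1]
T3·…·T1 = [-8/17 15/17 0 0; 84/221 276/221 -5/13 0; -35/221 -115/221 -12/13 0; 0 0 0 1]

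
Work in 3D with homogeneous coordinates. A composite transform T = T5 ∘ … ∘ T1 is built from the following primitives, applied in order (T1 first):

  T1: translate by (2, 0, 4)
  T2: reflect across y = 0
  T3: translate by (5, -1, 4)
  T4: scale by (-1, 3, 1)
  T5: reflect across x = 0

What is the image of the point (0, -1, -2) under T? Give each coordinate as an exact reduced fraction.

T1 translate by (2, 0, 4): (0, -1, -2) → (2, -1, 2)
T2 reflect across y = 0: (2, -1, 2) → (2, 1, 2)
T3 translate by (5, -1, 4): (2, 1, 2) → (7, 0, 6)
T4 scale by (-1, 3, 1): (7, 0, 6) → (-7, 0, 6)
T5 reflect across x = 0: (-7, 0, 6) → (7, 0, 6)

T(p) = (7, 0, 6)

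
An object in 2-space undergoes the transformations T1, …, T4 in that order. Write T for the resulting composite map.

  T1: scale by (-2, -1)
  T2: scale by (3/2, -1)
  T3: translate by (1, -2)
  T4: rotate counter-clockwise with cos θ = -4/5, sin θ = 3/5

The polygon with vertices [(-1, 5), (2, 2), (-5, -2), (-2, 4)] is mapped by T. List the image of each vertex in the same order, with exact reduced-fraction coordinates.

image vertices: (-5, 0), (4, -3), (-52/5, 64/5), (-34/5, 13/5)

T1 scale by (-2, -1): (-1, 5) → (2, -5); (2, 2) → (-4, -2); (-5, -2) → (10, 2); (-2, 4) → (4, -4)
T2 scale by (3/2, -1): (2, -5) → (3, 5); (-4, -2) → (-6, 2); (10, 2) → (15, -2); (4, -4) → (6, 4)
T3 translate by (1, -2): (3, 5) → (4, 3); (-6, 2) → (-5, 0); (15, -2) → (16, -4); (6, 4) → (7, 2)
T4 rotate counter-clockwise with cos θ = -4/5, sin θ = 3/5: (4, 3) → (-5, 0); (-5, 0) → (4, -3); (16, -4) → (-52/5, 64/5); (7, 2) → (-34/5, 13/5)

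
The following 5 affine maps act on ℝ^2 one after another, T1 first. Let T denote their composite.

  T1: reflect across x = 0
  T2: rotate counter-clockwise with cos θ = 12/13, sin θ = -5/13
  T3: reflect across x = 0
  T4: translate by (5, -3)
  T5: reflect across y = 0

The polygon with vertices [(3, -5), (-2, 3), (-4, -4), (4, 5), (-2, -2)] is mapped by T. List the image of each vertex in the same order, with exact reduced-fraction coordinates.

T1 reflect across x = 0: (3, -5) → (-3, -5); (-2, 3) → (2, 3); (-4, -4) → (4, -4); (4, 5) → (-4, 5); (-2, -2) → (2, -2)
T2 rotate counter-clockwise with cos θ = 12/13, sin θ = -5/13: (-3, -5) → (-61/13, -45/13); (2, 3) → (3, 2); (4, -4) → (28/13, -68/13); (-4, 5) → (-23/13, 80/13); (2, -2) → (14/13, -34/13)
T3 reflect across x = 0: (-61/13, -45/13) → (61/13, -45/13); (3, 2) → (-3, 2); (28/13, -68/13) → (-28/13, -68/13); (-23/13, 80/13) → (23/13, 80/13); (14/13, -34/13) → (-14/13, -34/13)
T4 translate by (5, -3): (61/13, -45/13) → (126/13, -84/13); (-3, 2) → (2, -1); (-28/13, -68/13) → (37/13, -107/13); (23/13, 80/13) → (88/13, 41/13); (-14/13, -34/13) → (51/13, -73/13)
T5 reflect across y = 0: (126/13, -84/13) → (126/13, 84/13); (2, -1) → (2, 1); (37/13, -107/13) → (37/13, 107/13); (88/13, 41/13) → (88/13, -41/13); (51/13, -73/13) → (51/13, 73/13)

image vertices: (126/13, 84/13), (2, 1), (37/13, 107/13), (88/13, -41/13), (51/13, 73/13)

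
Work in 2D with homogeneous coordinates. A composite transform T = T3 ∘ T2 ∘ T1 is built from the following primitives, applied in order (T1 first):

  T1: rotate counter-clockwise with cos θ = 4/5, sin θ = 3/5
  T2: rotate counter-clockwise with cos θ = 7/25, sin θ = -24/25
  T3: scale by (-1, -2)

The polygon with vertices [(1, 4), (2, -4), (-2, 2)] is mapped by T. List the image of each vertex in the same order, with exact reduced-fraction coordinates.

image vertices: (-16/5, -26/5), (4/5, 44/5), (2/5, -28/5)

T1 rotate counter-clockwise with cos θ = 4/5, sin θ = 3/5: (1, 4) → (-8/5, 19/5); (2, -4) → (4, -2); (-2, 2) → (-14/5, 2/5)
T2 rotate counter-clockwise with cos θ = 7/25, sin θ = -24/25: (-8/5, 19/5) → (16/5, 13/5); (4, -2) → (-4/5, -22/5); (-14/5, 2/5) → (-2/5, 14/5)
T3 scale by (-1, -2): (16/5, 13/5) → (-16/5, -26/5); (-4/5, -22/5) → (4/5, 44/5); (-2/5, 14/5) → (2/5, -28/5)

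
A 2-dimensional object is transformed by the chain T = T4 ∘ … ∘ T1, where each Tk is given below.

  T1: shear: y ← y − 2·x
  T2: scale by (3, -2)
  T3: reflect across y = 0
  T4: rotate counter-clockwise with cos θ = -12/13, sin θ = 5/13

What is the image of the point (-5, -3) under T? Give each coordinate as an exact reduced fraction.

T1 shear: y ← y − 2·x: (-5, -3) → (-5, 7)
T2 scale by (3, -2): (-5, 7) → (-15, -14)
T3 reflect across y = 0: (-15, -14) → (-15, 14)
T4 rotate counter-clockwise with cos θ = -12/13, sin θ = 5/13: (-15, 14) → (110/13, -243/13)

T(p) = (110/13, -243/13)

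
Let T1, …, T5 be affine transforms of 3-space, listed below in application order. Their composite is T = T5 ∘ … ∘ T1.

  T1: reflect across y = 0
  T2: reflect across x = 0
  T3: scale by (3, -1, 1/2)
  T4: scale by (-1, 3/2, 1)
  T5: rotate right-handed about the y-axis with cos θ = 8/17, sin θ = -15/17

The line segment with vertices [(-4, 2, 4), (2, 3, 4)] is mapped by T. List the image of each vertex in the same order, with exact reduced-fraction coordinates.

T1 reflect across y = 0: (-4, 2, 4) → (-4, -2, 4); (2, 3, 4) → (2, -3, 4)
T2 reflect across x = 0: (-4, -2, 4) → (4, -2, 4); (2, -3, 4) → (-2, -3, 4)
T3 scale by (3, -1, 1/2): (4, -2, 4) → (12, 2, 2); (-2, -3, 4) → (-6, 3, 2)
T4 scale by (-1, 3/2, 1): (12, 2, 2) → (-12, 3, 2); (-6, 3, 2) → (6, 9/2, 2)
T5 rotate right-handed about the y-axis with cos θ = 8/17, sin θ = -15/17: (-12, 3, 2) → (-126/17, 3, -164/17); (6, 9/2, 2) → (18/17, 9/2, 106/17)

image vertices: (-126/17, 3, -164/17), (18/17, 9/2, 106/17)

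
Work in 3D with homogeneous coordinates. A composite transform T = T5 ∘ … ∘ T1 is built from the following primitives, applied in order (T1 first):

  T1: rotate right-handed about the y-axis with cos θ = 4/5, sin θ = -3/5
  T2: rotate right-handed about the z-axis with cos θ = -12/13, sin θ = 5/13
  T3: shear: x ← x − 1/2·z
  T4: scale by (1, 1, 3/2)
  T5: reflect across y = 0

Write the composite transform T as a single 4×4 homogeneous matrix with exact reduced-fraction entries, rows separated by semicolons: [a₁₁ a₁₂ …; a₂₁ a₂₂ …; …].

T1 = [4/5 0 -3/5 0; 0 1 0 0; 3/5 0 4/5 0; 0 0 0 1]
T2·T1 = [-48/65 -5/13 36/65 0; 4/13 -12/13 -3/13 0; 3/5 0 4/5 0; 0 0 0 1]
T3·…·T1 = [-27/26 -5/13 2/13 0; 4/13 -12/13 -3/13 0; 3/5 0 4/5 0; 0 0 0 1]
T4·…·T1 = [-27/26 -5/13 2/13 0; 4/13 -12/13 -3/13 0; 9/10 0 6/5 0; 0 0 0 1]
T5·…·T1 = [-27/26 -5/13 2/13 0; -4/13 12/13 3/13 0; 9/10 0 6/5 0; 0 0 0 1]

T = [-27/26 -5/13 2/13 0; -4/13 12/13 3/13 0; 9/10 0 6/5 0; 0 0 0 1]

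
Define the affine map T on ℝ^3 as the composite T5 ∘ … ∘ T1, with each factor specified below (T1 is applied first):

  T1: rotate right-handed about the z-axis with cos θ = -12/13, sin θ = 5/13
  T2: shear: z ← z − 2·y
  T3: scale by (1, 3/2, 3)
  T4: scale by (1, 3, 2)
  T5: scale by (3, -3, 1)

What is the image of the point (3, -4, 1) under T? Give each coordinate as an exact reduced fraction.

T1 rotate right-handed about the z-axis with cos θ = -12/13, sin θ = 5/13: (3, -4, 1) → (-16/13, 63/13, 1)
T2 shear: z ← z − 2·y: (-16/13, 63/13, 1) → (-16/13, 63/13, -113/13)
T3 scale by (1, 3/2, 3): (-16/13, 63/13, -113/13) → (-16/13, 189/26, -339/13)
T4 scale by (1, 3, 2): (-16/13, 189/26, -339/13) → (-16/13, 567/26, -678/13)
T5 scale by (3, -3, 1): (-16/13, 567/26, -678/13) → (-48/13, -1701/26, -678/13)

T(p) = (-48/13, -1701/26, -678/13)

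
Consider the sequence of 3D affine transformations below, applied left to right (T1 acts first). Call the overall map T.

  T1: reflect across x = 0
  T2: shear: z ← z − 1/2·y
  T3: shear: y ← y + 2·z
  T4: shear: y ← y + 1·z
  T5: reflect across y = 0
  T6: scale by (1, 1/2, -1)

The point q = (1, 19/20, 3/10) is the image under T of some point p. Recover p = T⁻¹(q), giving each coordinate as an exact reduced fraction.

p = (-1, -1, -4/5)

T1 = [-1 0 0 0; 0 1 0 0; 0 0 1 0; 0 0 0 1]
T2·T1 = [-1 0 0 0; 0 1 0 0; 0 -1/2 1 0; 0 0 0 1]
T3·…·T1 = [-1 0 0 0; 0 0 2 0; 0 -1/2 1 0; 0 0 0 1]
T4·…·T1 = [-1 0 0 0; 0 -1/2 3 0; 0 -1/2 1 0; 0 0 0 1]
T5·…·T1 = [-1 0 0 0; 0 1/2 -3 0; 0 -1/2 1 0; 0 0 0 1]
T6·…·T1 = [-1 0 0 0; 0 1/4 -3/2 0; 0 1/2 -1 0; 0 0 0 1]
det M = -1/2; M⁻¹ = [-1 0 0 0; 0 -2 3 0; 0 -1 1/2 0; 0 0 0 1]
M⁻¹ · (1, 19/20, 3/10)ᵀ = (-1, -1, -4/5)ᵀ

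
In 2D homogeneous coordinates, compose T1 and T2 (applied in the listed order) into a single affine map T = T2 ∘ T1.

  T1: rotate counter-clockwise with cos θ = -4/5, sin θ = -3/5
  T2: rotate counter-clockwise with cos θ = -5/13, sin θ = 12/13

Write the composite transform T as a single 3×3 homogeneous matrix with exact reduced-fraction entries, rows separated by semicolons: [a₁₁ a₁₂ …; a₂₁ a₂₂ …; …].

T = [56/65 33/65 0; -33/65 56/65 0; 0 0 1]

T1 = [-4/5 3/5 0; -3/5 -4/5 0; 0 0 1]
T2·T1 = [56/65 33/65 0; -33/65 56/65 0; 0 0 1]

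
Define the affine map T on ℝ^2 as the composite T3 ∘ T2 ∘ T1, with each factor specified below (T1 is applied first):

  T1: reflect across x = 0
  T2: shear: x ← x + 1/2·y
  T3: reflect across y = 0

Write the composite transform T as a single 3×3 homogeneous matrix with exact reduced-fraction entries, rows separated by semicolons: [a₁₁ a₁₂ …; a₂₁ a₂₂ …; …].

T1 = [-1 0 0; 0 1 0; 0 0 1]
T2·T1 = [-1 1/2 0; 0 1 0; 0 0 1]
T3·…·T1 = [-1 1/2 0; 0 -1 0; 0 0 1]

T = [-1 1/2 0; 0 -1 0; 0 0 1]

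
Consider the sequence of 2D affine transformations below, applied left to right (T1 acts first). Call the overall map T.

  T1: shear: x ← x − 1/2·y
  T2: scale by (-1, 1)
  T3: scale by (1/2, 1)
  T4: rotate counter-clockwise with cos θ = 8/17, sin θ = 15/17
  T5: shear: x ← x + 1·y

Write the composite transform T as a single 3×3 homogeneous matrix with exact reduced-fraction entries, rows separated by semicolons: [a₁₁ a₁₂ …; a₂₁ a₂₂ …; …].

T = [-23/34 -5/68 0; -15/34 47/68 0; 0 0 1]

T1 = [1 -1/2 0; 0 1 0; 0 0 1]
T2·T1 = [-1 1/2 0; 0 1 0; 0 0 1]
T3·…·T1 = [-1/2 1/4 0; 0 1 0; 0 0 1]
T4·…·T1 = [-4/17 -13/17 0; -15/34 47/68 0; 0 0 1]
T5·…·T1 = [-23/34 -5/68 0; -15/34 47/68 0; 0 0 1]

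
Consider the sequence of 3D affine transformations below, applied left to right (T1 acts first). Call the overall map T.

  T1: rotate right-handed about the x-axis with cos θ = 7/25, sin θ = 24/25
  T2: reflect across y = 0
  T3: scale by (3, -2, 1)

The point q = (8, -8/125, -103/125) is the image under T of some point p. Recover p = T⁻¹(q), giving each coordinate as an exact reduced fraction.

T1 = [1 0 0 0; 0 7/25 -24/25 0; 0 24/25 7/25 0; 0 0 0 1]
T2·T1 = [1 0 0 0; 0 -7/25 24/25 0; 0 24/25 7/25 0; 0 0 0 1]
T3·…·T1 = [3 0 0 0; 0 14/25 -48/25 0; 0 24/25 7/25 0; 0 0 0 1]
det M = 6; M⁻¹ = [1/3 0 0 0; 0 7/50 24/25 0; 0 -12/25 7/25 0; 0 0 0 1]
M⁻¹ · (8, -8/125, -103/125)ᵀ = (8/3, -4/5, -1/5)ᵀ

p = (8/3, -4/5, -1/5)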